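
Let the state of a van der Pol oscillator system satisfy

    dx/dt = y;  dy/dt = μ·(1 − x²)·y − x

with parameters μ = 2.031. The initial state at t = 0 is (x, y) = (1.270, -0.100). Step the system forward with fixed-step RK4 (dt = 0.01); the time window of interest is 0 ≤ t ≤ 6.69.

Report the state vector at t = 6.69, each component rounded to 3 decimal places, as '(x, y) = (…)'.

t=0.000: state=(1.270, -0.100)
step 1 (dt=0.01): k1=(-0.100, -1.146), k2=(-0.106, -1.138), k3=(-0.106, -1.138), k4=(-0.111, -1.131); state += dt/6·(k1+2k2+2k3+k4)
t=0.010: state=(1.269, -0.111)
t=0.020: state=(1.268, -0.123)
t=0.030: state=(1.266, -0.134)
continuing one RK4 step at a time; state shown every 25 steps (Δt=0.25):
t=0.250: state=(1.213, -0.348)
t=0.500: state=(1.099, -0.561)
t=0.750: state=(0.930, -0.805)
t=1.000: state=(0.686, -1.178)
t=1.250: state=(0.315, -1.863)
t=1.500: state=(-0.292, -3.066)
t=1.750: state=(-1.174, -3.599)
t=2.000: state=(-1.834, -1.471)
t=2.250: state=(-1.997, -0.102)
t=2.500: state=(-1.970, 0.235)
t=2.750: state=(-1.898, 0.321)
t=3.000: state=(-1.813, 0.361)
t=3.250: state=(-1.718, 0.396)
t=3.500: state=(-1.615, 0.437)
t=3.750: state=(-1.499, 0.492)
t=4.000: state=(-1.367, 0.568)
t=4.250: state=(-1.212, 0.682)
t=4.500: state=(-1.020, 0.865)
t=4.750: state=(-0.768, 1.190)
t=5.000: state=(-0.400, 1.823)
t=5.250: state=(0.192, 3.009)
t=5.500: state=(1.086, 3.808)
t=5.750: state=(1.818, 1.721)
t=6.000: state=(2.015, 0.160)
t=6.250: state=(1.996, -0.223)
t=6.500: state=(1.926, -0.313)
t=6.690: state=(1.864, -0.344)

(x, y) = (1.864, -0.344)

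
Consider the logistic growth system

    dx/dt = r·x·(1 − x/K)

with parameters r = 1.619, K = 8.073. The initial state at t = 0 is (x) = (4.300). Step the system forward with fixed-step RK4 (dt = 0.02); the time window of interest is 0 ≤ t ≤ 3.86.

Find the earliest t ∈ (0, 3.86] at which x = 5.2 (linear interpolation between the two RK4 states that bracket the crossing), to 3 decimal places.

t = 0.286

t=0.000: state=(4.300)
step 1 (dt=0.02): k1=(3.254), k2=(3.250), k3=(3.250), k4=(3.246); state += dt/6·(k1+2k2+2k3+k4)
t=0.020: state=(4.365)
t=0.040: state=(4.430)
t=0.060: state=(4.494)
continuing one RK4 step at a time; state shown every 10 steps (Δt=0.2):
t=0.200: state=(4.938)
t=0.280: state=(5.183)
next step: t=0.300: state=(5.243) — x has crossed 5.2
linear interpolation between t=0.280 (5.18288) and t=0.300 (5.24268) → t≈0.286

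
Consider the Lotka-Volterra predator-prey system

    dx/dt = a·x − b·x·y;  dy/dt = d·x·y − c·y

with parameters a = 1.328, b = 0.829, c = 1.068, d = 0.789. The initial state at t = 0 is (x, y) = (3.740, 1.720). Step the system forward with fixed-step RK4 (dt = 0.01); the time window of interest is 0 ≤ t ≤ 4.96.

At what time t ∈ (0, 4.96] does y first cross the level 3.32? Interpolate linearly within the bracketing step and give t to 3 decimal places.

t=0.000: state=(3.740, 1.720)
step 1 (dt=0.01): k1=(-0.366, 3.239), k2=(-0.416, 3.267), k3=(-0.416, 3.266), k4=(-0.467, 3.294); state += dt/6·(k1+2k2+2k3+k4)
t=0.010: state=(3.736, 1.753)
t=0.020: state=(3.731, 1.786)
t=0.030: state=(3.724, 1.820)
continuing one RK4 step at a time; state shown every 20 steps (Δt=0.2):
t=0.200: state=(3.456, 2.465)
t=0.400: state=(2.799, 3.273)
t=0.410: state=(2.760, 3.310)
next step: t=0.420: state=(2.720, 3.347) — y has crossed 3.32
linear interpolation between t=0.410 (3.31015) and t=0.420 (3.34656) → t≈0.413

t = 0.413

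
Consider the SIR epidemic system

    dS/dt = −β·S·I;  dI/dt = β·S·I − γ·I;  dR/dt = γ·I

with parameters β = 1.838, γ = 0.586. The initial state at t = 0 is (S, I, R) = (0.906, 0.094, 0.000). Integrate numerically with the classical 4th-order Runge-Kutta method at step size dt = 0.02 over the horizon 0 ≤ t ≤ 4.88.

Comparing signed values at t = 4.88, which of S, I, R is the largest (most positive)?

largest component: R

t=0.000: state=(0.906, 0.094, 0.000)
step 1 (dt=0.02): k1=(-0.157, 0.101, 0.055), k2=(-0.158, 0.102, 0.056), k3=(-0.158, 0.102, 0.056), k4=(-0.159, 0.103, 0.056); state += dt/6·(k1+2k2+2k3+k4)
t=0.020: state=(0.903, 0.096, 0.001)
t=0.040: state=(0.900, 0.098, 0.002)
t=0.060: state=(0.896, 0.100, 0.003)
continuing one RK4 step at a time; state shown every 10 steps (Δt=0.2):
t=0.200: state=(0.872, 0.116, 0.012)
t=0.400: state=(0.832, 0.141, 0.027)
t=0.600: state=(0.786, 0.169, 0.045)
t=0.800: state=(0.734, 0.199, 0.067)
t=1.000: state=(0.679, 0.229, 0.092)
t=1.200: state=(0.621, 0.259, 0.121)
t=1.400: state=(0.561, 0.286, 0.153)
t=1.600: state=(0.503, 0.309, 0.188)
t=1.800: state=(0.447, 0.328, 0.225)
t=2.000: state=(0.396, 0.340, 0.264)
t=2.200: state=(0.349, 0.347, 0.304)
t=2.400: state=(0.307, 0.348, 0.345)
t=2.600: state=(0.270, 0.344, 0.386)
t=2.800: state=(0.238, 0.336, 0.426)
t=3.000: state=(0.211, 0.324, 0.464)
t=3.200: state=(0.188, 0.311, 0.502)
t=3.400: state=(0.168, 0.295, 0.537)
t=3.600: state=(0.151, 0.278, 0.571)
t=3.800: state=(0.137, 0.261, 0.602)
t=4.000: state=(0.125, 0.243, 0.632)
t=4.200: state=(0.115, 0.226, 0.659)
t=4.400: state=(0.106, 0.209, 0.685)
t=4.600: state=(0.098, 0.193, 0.708)
t=4.800: state=(0.092, 0.178, 0.730)
t=4.880: state=(0.089, 0.172, 0.738)
compare at T: S=0.089, I=0.172, R=0.738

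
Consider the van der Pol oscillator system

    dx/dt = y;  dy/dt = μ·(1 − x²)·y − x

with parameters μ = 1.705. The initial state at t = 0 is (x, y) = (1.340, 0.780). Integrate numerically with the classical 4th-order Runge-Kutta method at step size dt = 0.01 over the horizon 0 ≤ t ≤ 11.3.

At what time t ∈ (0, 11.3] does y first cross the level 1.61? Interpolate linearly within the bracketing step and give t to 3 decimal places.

t=0.000: state=(1.340, 0.780)
step 1 (dt=0.01): k1=(0.780, -2.398), k2=(0.768, -2.399), k3=(0.768, -2.399), k4=(0.756, -2.400); state += dt/6·(k1+2k2+2k3+k4)
t=0.010: state=(1.348, 0.756)
t=0.020: state=(1.355, 0.732)
t=0.030: state=(1.362, 0.708)
continuing one RK4 step at a time; state shown every 50 steps (Δt=0.5):
t=0.500: state=(1.468, -0.154)
t=1.000: state=(1.279, -0.562)
t=1.500: state=(0.903, -0.987)
t=2.000: state=(0.184, -2.093)
t=2.500: state=(-1.291, -3.131)
t=3.000: state=(-2.004, -0.105)
t=3.500: state=(-1.896, 0.365)
t=4.000: state=(-1.686, 0.470)
t=4.500: state=(-1.420, 0.607)
t=5.000: state=(-1.056, 0.893)
t=5.460: state=(-0.510, 1.603)
next step: t=5.470: state=(-0.494, 1.629) — y has crossed 1.61
linear interpolation between t=5.460 (1.60298) and t=5.470 (1.62861) → t≈5.463

t = 5.463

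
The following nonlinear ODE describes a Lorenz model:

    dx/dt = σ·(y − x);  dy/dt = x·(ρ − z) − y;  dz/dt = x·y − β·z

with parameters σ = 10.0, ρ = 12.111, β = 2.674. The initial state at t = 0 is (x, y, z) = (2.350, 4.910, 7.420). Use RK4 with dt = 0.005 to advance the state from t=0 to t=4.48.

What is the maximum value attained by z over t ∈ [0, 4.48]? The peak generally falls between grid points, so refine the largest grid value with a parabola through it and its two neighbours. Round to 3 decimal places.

t=0.000: state=(2.350, 4.910, 7.420)
step 1 (dt=0.005): k1=(25.600, 6.114, -8.303), k2=(25.113, 6.449, -7.896), k3=(25.133, 6.440, -7.903), k4=(24.665, 6.769, -7.500); state += dt/6·(k1+2k2+2k3+k4)
t=0.005: state=(2.476, 4.942, 7.381)
t=0.010: state=(2.597, 4.978, 7.345)
t=0.015: state=(2.714, 5.016, 7.313)
continuing one RK4 step at a time; state shown every 40 steps (Δt=0.2):
t=0.200: state=(5.956, 7.495, 8.739)
t=0.400: state=(7.436, 6.945, 13.668)
t=0.600: state=(4.986, 3.713, 12.901)
t=0.800: state=(3.686, 3.651, 9.747)
t=1.000: state=(4.537, 5.344, 8.508)
t=1.200: state=(6.361, 7.116, 10.556)
t=1.400: state=(6.480, 5.813, 13.079)
t=1.600: state=(4.830, 4.173, 11.797)
t=1.800: state=(4.368, 4.548, 9.826)
t=2.000: state=(5.292, 5.933, 9.692)
t=2.200: state=(6.293, 6.470, 11.546)
t=2.400: state=(5.782, 5.228, 12.340)
t=2.600: state=(4.843, 4.589, 11.083)
t=2.800: state=(4.904, 5.185, 10.082)
t=3.000: state=(5.673, 6.052, 10.596)
t=3.200: state=(5.990, 5.874, 11.780)
t=3.400: state=(5.409, 5.062, 11.694)
t=3.600: state=(4.996, 4.971, 10.772)
t=3.800: state=(5.277, 5.536, 10.465)
t=4.000: state=(5.753, 5.895, 11.115)
t=4.200: state=(5.694, 5.514, 11.641)
t=4.400: state=(5.277, 5.111, 11.270)
t=4.480: state=(5.180, 5.107, 11.017)
largest grid value and its neighbours: z(0.465)=14.18425, z(0.470)=14.18597, z(0.475)=14.18263
parabola through these three points peaks at t≈0.469 with z≈14.18604

max z = 14.186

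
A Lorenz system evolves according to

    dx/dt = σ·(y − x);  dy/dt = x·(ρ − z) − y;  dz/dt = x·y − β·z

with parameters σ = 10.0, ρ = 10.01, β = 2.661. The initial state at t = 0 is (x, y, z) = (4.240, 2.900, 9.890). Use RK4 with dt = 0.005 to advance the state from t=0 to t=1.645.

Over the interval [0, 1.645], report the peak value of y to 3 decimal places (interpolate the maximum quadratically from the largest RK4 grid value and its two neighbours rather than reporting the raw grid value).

t=0.000: state=(4.240, 2.900, 9.890)
step 1 (dt=0.005): k1=(-13.400, -2.391, -14.021), k2=(-13.125, -2.242, -14.050), k3=(-13.128, -2.242, -14.047), k4=(-12.856, -2.095, -14.072); state += dt/6·(k1+2k2+2k3+k4)
t=0.005: state=(4.174, 2.889, 9.820)
t=0.010: state=(4.111, 2.879, 9.749)
t=0.015: state=(4.051, 2.871, 9.679)
continuing one RK4 step at a time; state shown every 20 steps (Δt=0.1):
t=0.100: state=(3.373, 2.909, 8.515)
t=0.200: state=(3.200, 3.276, 7.399)
t=0.300: state=(3.468, 3.909, 6.714)
t=0.400: state=(4.049, 4.754, 6.577)
t=0.500: state=(4.833, 5.662, 7.089)
t=0.600: state=(5.619, 6.307, 8.223)
t=0.700: state=(6.094, 6.307, 9.606)
t=0.800: state=(6.003, 5.622, 10.570)
t=0.900: state=(5.423, 4.709, 10.690)
t=1.000: state=(4.709, 4.052, 10.115)
t=1.100: state=(4.180, 3.798, 9.258)
t=1.200: state=(3.957, 3.888, 8.449)
t=1.300: state=(4.027, 4.226, 7.887)
t=1.400: state=(4.329, 4.720, 7.683)
t=1.500: state=(4.773, 5.247, 7.889)
t=1.600: state=(5.226, 5.631, 8.454)
t=1.645: state=(5.390, 5.709, 8.779)
largest grid value and its neighbours: y(0.645)=6.40264, y(0.650)=6.40376, y(0.655)=6.40291
parabola through these three points peaks at t≈0.650 with y≈6.40376

max y = 6.404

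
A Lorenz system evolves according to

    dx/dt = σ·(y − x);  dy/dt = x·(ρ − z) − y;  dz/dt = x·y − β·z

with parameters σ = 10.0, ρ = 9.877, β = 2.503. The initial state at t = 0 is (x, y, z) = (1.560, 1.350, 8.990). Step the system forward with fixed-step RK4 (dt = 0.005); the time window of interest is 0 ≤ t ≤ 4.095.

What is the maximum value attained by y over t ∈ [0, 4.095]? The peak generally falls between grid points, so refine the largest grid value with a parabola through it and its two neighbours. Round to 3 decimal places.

t=0.000: state=(1.560, 1.350, 8.990)
step 1 (dt=0.005): k1=(-2.100, 0.034, -20.396), k2=(-2.047, 0.108, -20.275), k3=(-2.046, 0.108, -20.276), k4=(-1.992, 0.181, -20.155); state += dt/6·(k1+2k2+2k3+k4)
t=0.005: state=(1.550, 1.351, 8.889)
t=0.010: state=(1.540, 1.352, 8.788)
t=0.015: state=(1.531, 1.354, 8.689)
continuing one RK4 step at a time; state shown every 40 steps (Δt=0.2):
t=0.200: state=(1.594, 1.835, 5.814)
t=0.400: state=(2.567, 3.333, 4.357)
t=0.600: state=(4.746, 6.108, 5.451)
t=0.800: state=(6.901, 7.203, 10.166)
t=1.000: state=(5.359, 3.970, 11.755)
t=1.200: state=(3.261, 2.716, 9.118)
t=1.400: state=(3.053, 3.316, 6.923)
t=1.600: state=(4.111, 4.859, 6.503)
t=1.800: state=(5.630, 6.214, 8.427)
t=2.000: state=(5.749, 5.264, 10.561)
t=2.200: state=(4.414, 3.797, 9.898)
t=2.400: state=(3.743, 3.700, 8.266)
t=2.600: state=(4.131, 4.516, 7.515)
t=2.800: state=(5.024, 5.440, 8.234)
t=3.000: state=(5.409, 5.323, 9.585)
t=3.200: state=(4.826, 4.435, 9.734)
t=3.400: state=(4.237, 4.091, 8.839)
t=3.600: state=(4.281, 4.450, 8.167)
t=3.800: state=(4.763, 5.024, 8.353)
t=4.000: state=(5.104, 5.142, 9.101)
t=4.095: state=(5.071, 4.968, 9.356)
largest grid value and its neighbours: y(0.740)=7.45344, y(0.745)=7.45595, y(0.750)=7.45427
parabola through these three points peaks at t≈0.745 with y≈7.45597

max y = 7.456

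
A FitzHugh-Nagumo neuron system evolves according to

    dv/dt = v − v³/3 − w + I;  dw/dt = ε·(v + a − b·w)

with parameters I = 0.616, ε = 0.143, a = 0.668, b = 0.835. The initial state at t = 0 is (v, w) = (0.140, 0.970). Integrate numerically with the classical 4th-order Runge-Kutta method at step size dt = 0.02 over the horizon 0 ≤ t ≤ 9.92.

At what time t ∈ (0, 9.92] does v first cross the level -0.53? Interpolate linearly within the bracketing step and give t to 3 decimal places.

t=0.000: state=(0.140, 0.970)
step 1 (dt=0.02): k1=(-0.215, -0.000), k2=(-0.217, -0.001), k3=(-0.217, -0.001), k4=(-0.219, -0.001); state += dt/6·(k1+2k2+2k3+k4)
t=0.020: state=(0.136, 0.970)
t=0.040: state=(0.131, 0.970)
t=0.060: state=(0.127, 0.970)
continuing one RK4 step at a time; state shown every 25 steps (Δt=0.5):
t=0.500: state=(0.002, 0.965)
t=1.000: state=(-0.219, 0.949)
t=1.460: state=(-0.524, 0.918)
next step: t=1.480: state=(-0.540, 0.916) — v has crossed -0.53
linear interpolation between t=1.460 (-0.52386) and t=1.480 (-0.53950) → t≈1.468

t = 1.468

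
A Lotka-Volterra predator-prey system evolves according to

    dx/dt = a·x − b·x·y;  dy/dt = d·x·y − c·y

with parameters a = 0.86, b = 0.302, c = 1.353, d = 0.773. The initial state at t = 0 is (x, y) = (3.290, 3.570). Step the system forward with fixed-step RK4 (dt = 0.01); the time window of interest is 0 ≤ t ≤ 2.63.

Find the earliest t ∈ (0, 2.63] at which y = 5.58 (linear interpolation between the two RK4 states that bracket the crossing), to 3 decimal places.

t = 0.468

t=0.000: state=(3.290, 3.570)
step 1 (dt=0.01): k1=(-0.718, 4.249), k2=(-0.738, 4.264), k3=(-0.738, 4.264), k4=(-0.758, 4.279); state += dt/6·(k1+2k2+2k3+k4)
t=0.010: state=(3.283, 3.613)
t=0.020: state=(3.275, 3.656)
t=0.030: state=(3.267, 3.699)
continuing one RK4 step at a time; state shown every 10 steps (Δt=0.1):
t=0.100: state=(3.198, 4.008)
t=0.200: state=(3.067, 4.461)
t=0.300: state=(2.901, 4.908)
t=0.400: state=(2.709, 5.326)
t=0.460: state=(2.584, 5.552)
next step: t=0.470: state=(2.563, 5.588) — y has crossed 5.58
linear interpolation between t=0.460 (5.55216) and t=0.470 (5.58762) → t≈0.468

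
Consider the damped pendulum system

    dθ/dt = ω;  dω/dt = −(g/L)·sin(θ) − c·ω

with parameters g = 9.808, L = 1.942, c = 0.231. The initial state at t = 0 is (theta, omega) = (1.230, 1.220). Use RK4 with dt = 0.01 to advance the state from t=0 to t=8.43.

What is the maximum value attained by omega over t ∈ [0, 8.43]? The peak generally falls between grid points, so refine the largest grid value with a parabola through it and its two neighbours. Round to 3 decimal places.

t=0.000: state=(1.230, 1.220)
step 1 (dt=0.01): k1=(1.220, -5.042), k2=(1.195, -5.046), k3=(1.195, -5.046), k4=(1.170, -5.050); state += dt/6·(k1+2k2+2k3+k4)
t=0.010: state=(1.242, 1.170)
t=0.020: state=(1.253, 1.119)
t=0.030: state=(1.264, 1.068)
continuing one RK4 step at a time; state shown every 50 steps (Δt=0.5):
t=0.500: state=(1.217, -1.224)
t=1.000: state=(0.166, -2.626)
t=1.500: state=(-0.928, -1.359)
t=2.000: state=(-1.040, 0.890)
t=2.500: state=(-0.186, 2.213)
t=3.000: state=(0.758, 1.208)
t=3.500: state=(0.862, -0.782)
t=4.000: state=(0.123, -1.879)
t=4.500: state=(-0.659, -0.953)
t=5.000: state=(-0.697, 0.779)
t=5.500: state=(-0.035, 1.593)
t=6.000: state=(0.590, 0.674)
t=6.500: state=(0.546, -0.805)
t=7.000: state=(-0.052, -1.330)
t=7.500: state=(-0.530, -0.408)
t=8.000: state=(-0.409, 0.822)
t=8.430: state=(0.046, 1.128)
largest grid value and its neighbours: omega(2.530)=2.22064, omega(2.540)=2.22099, omega(2.550)=2.22023
parabola through these three points peaks at t≈2.538 with omega≈2.22101

max omega = 2.221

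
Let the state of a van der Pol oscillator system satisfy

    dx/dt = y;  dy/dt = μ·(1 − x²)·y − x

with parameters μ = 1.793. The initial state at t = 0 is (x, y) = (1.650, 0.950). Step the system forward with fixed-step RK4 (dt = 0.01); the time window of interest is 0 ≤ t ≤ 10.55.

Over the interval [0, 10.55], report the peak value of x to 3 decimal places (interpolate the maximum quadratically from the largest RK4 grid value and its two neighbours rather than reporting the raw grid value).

max x = 2.018

t=0.000: state=(1.650, 0.950)
step 1 (dt=0.01): k1=(0.950, -4.584), k2=(0.927, -4.544), k3=(0.927, -4.544), k4=(0.905, -4.503); state += dt/6·(k1+2k2+2k3+k4)
t=0.010: state=(1.659, 0.905)
t=0.020: state=(1.668, 0.860)
t=0.030: state=(1.676, 0.816)
continuing one RK4 step at a time; state shown every 50 steps (Δt=0.5):
t=0.500: state=(1.745, -0.244)
t=1.000: state=(1.554, -0.482)
t=1.500: state=(1.267, -0.680)
t=2.000: state=(0.836, -1.121)
t=2.500: state=(-0.007, -2.519)
t=3.000: state=(-1.594, -2.550)
t=3.500: state=(-2.013, 0.114)
t=4.000: state=(-1.870, 0.375)
t=4.500: state=(-1.660, 0.464)
t=5.000: state=(-1.398, 0.599)
t=5.500: state=(-1.036, 0.894)
t=6.000: state=(-0.413, 1.768)
t=6.500: state=(0.961, 3.565)
t=7.000: state=(1.996, 0.382)
t=7.500: state=(1.940, -0.326)
t=8.000: state=(1.749, -0.427)
t=8.500: state=(1.511, -0.535)
t=9.000: state=(1.198, -0.743)
t=9.500: state=(0.715, -1.289)
t=10.000: state=(-0.288, -2.997)
t=10.500: state=(-1.809, -1.648)
t=10.550: state=(-1.881, -1.245)
largest grid value and its neighbours: x(7.120)=2.01814, x(7.130)=2.01825, x(7.140)=2.01816
parabola through these three points peaks at t≈7.131 with x≈2.01825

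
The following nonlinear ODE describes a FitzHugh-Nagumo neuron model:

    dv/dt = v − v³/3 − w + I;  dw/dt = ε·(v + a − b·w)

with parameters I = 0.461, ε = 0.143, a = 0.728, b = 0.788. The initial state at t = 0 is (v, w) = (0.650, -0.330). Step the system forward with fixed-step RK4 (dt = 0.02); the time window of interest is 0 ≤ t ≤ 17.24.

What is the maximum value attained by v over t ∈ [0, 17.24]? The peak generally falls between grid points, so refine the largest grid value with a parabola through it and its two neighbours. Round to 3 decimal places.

t=0.000: state=(0.650, -0.330)
step 1 (dt=0.02): k1=(1.349, 0.234), k2=(1.355, 0.236), k3=(1.355, 0.236), k4=(1.360, 0.238); state += dt/6·(k1+2k2+2k3+k4)
t=0.020: state=(0.677, -0.325)
t=0.040: state=(0.704, -0.320)
t=0.060: state=(0.732, -0.316)
continuing one RK4 step at a time; state shown every 50 steps (Δt=1):
t=1.000: state=(1.743, -0.022)
t=2.000: state=(1.833, 0.327)
t=3.000: state=(1.715, 0.631)
t=4.000: state=(1.573, 0.884)
t=5.000: state=(1.419, 1.091)
t=6.000: state=(1.244, 1.253)
t=7.000: state=(1.030, 1.372)
t=8.000: state=(0.727, 1.444)
t=9.000: state=(0.166, 1.453)
t=10.000: state=(-1.103, 1.341)
t=11.000: state=(-1.927, 1.073)
t=12.000: state=(-1.912, 0.796)
t=13.000: state=(-1.820, 0.557)
t=14.000: state=(-1.726, 0.356)
t=15.000: state=(-1.634, 0.190)
t=16.000: state=(-1.543, 0.053)
t=17.000: state=(-1.454, -0.057)
t=17.240: state=(-1.433, -0.079)
largest grid value and its neighbours: v(1.580)=1.85278, v(1.600)=1.85290, v(1.620)=1.85288
parabola through these three points peaks at t≈1.607 with v≈1.85291

max v = 1.853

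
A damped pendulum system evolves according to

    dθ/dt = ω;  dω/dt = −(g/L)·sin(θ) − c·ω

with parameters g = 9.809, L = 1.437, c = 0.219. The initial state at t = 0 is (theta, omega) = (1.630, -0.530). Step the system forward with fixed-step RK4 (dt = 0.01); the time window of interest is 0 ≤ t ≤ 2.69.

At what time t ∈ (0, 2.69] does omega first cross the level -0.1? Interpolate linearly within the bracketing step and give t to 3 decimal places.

t = 1.315

t=0.000: state=(1.630, -0.530)
step 1 (dt=0.01): k1=(-0.530, -6.698), k2=(-0.563, -6.692), k3=(-0.563, -6.692), k4=(-0.597, -6.686); state += dt/6·(k1+2k2+2k3+k4)
t=0.010: state=(1.624, -0.597)
t=0.020: state=(1.618, -0.664)
t=0.030: state=(1.611, -0.730)
continuing one RK4 step at a time; state shown every 10 steps (Δt=0.1):
t=0.100: state=(1.544, -1.193)
t=0.200: state=(1.392, -1.839)
t=0.300: state=(1.177, -2.446)
t=0.400: state=(0.905, -2.976)
t=0.500: state=(0.587, -3.369)
t=0.600: state=(0.238, -3.566)
t=0.700: state=(-0.119, -3.528)
t=0.800: state=(-0.460, -3.258)
t=0.900: state=(-0.764, -2.799)
t=1.000: state=(-1.015, -2.213)
t=1.100: state=(-1.204, -1.559)
t=1.200: state=(-1.326, -0.881)
t=1.300: state=(-1.380, -0.202)
t=1.310: state=(-1.382, -0.134)
next step: t=1.320: state=(-1.383, -0.067) — omega has crossed -0.1
linear interpolation between t=1.310 (-0.13427) and t=1.320 (-0.06700) → t≈1.315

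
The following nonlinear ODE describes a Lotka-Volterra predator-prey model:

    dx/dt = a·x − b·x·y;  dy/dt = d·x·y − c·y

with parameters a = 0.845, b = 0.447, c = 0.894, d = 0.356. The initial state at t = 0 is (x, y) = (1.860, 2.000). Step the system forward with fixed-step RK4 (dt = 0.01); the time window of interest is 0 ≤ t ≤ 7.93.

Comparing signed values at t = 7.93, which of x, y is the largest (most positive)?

t=0.000: state=(1.860, 2.000)
step 1 (dt=0.01): k1=(-0.091, -0.464), k2=(-0.089, -0.463), k3=(-0.089, -0.463), k4=(-0.087, -0.463); state += dt/6·(k1+2k2+2k3+k4)
t=0.010: state=(1.859, 1.995)
t=0.020: state=(1.858, 1.991)
t=0.030: state=(1.857, 1.986)
continuing one RK4 step at a time; state shown every 50 steps (Δt=0.5):
t=0.500: state=(1.861, 1.779)
t=1.000: state=(1.950, 1.595)
t=1.500: state=(2.116, 1.463)
t=2.000: state=(2.349, 1.391)
t=2.500: state=(2.632, 1.385)
t=3.000: state=(2.928, 1.453)
t=3.500: state=(3.180, 1.603)
t=4.000: state=(3.310, 1.831)
t=4.500: state=(3.254, 2.106)
t=5.000: state=(3.011, 2.358)
t=5.500: state=(2.662, 2.500)
t=6.000: state=(2.319, 2.489)
t=6.500: state=(2.057, 2.347)
t=7.000: state=(1.901, 2.131)
t=7.500: state=(1.849, 1.900)
t=7.930: state=(1.879, 1.720)
compare at T: x=1.879, y=1.720

largest component: x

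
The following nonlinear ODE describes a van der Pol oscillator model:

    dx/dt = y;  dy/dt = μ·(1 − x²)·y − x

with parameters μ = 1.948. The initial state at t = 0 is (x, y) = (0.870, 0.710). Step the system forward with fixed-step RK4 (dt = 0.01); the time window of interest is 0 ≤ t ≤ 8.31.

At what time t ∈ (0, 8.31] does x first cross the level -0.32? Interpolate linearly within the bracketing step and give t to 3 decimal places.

t=0.000: state=(0.870, 0.710)
step 1 (dt=0.01): k1=(0.710, -0.534), k2=(0.707, -0.547), k3=(0.707, -0.547), k4=(0.705, -0.560); state += dt/6·(k1+2k2+2k3+k4)
t=0.010: state=(0.877, 0.705)
t=0.020: state=(0.884, 0.699)
t=0.030: state=(0.891, 0.693)
continuing one RK4 step at a time; state shown every 50 steps (Δt=0.5):
t=0.500: state=(1.114, 0.209)
t=1.000: state=(1.076, -0.336)
t=1.500: state=(0.780, -0.887)
t=2.000: state=(0.069, -2.204)
t=2.150: state=(-0.314, -2.912)
next step: t=2.160: state=(-0.343, -2.959) — x has crossed -0.32
linear interpolation between t=2.150 (-0.31387) and t=2.160 (-0.34322) → t≈2.152

t = 2.152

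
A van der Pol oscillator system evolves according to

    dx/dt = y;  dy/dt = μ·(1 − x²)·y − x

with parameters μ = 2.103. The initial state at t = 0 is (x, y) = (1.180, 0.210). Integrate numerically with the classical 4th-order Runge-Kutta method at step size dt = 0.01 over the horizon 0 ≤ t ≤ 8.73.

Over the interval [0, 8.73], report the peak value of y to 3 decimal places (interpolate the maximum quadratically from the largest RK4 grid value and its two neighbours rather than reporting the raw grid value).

t=0.000: state=(1.180, 0.210)
step 1 (dt=0.01): k1=(0.210, -1.353), k2=(0.203, -1.350), k3=(0.203, -1.350), k4=(0.197, -1.346); state += dt/6·(k1+2k2+2k3+k4)
t=0.010: state=(1.182, 0.197)
t=0.020: state=(1.184, 0.183)
t=0.030: state=(1.186, 0.170)
continuing one RK4 step at a time; state shown every 50 steps (Δt=0.5):
t=0.500: state=(1.136, -0.349)
t=1.000: state=(0.842, -0.863)
t=1.500: state=(0.148, -2.179)
t=2.000: state=(-1.458, -3.084)
t=2.500: state=(-1.990, 0.079)
t=3.000: state=(-1.864, 0.329)
t=3.500: state=(-1.683, 0.397)
t=4.000: state=(-1.461, 0.498)
t=4.500: state=(-1.168, 0.706)
t=5.000: state=(-0.697, 1.295)
t=5.500: state=(0.386, 3.418)
t=6.000: state=(1.918, 1.100)
t=6.500: state=(1.979, -0.256)
t=7.000: state=(1.822, -0.349)
t=7.500: state=(1.632, -0.418)
t=8.000: state=(1.396, -0.536)
t=8.500: state=(1.074, -0.796)
t=8.730: state=(0.864, -1.045)
largest grid value and its neighbours: y(5.640)=3.94094, y(5.650)=3.94286, y(5.660)=3.93819
parabola through these three points peaks at t≈5.648 with y≈3.94301

max y = 3.943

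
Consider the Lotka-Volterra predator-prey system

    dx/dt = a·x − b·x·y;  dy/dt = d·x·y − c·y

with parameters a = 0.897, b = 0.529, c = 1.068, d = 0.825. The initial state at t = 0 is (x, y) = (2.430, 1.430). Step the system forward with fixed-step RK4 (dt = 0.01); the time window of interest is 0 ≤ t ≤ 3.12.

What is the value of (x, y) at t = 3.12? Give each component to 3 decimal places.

t=0.000: state=(2.430, 1.430)
step 1 (dt=0.01): k1=(0.341, 1.340), k2=(0.333, 1.348), k3=(0.333, 1.348), k4=(0.325, 1.356); state += dt/6·(k1+2k2+2k3+k4)
t=0.010: state=(2.433, 1.443)
t=0.020: state=(2.436, 1.457)
t=0.030: state=(2.439, 1.471)
continuing one RK4 step at a time; state shown every 20 steps (Δt=0.2):
t=0.200: state=(2.461, 1.731)
t=0.400: state=(2.407, 2.092)
t=0.600: state=(2.261, 2.486)
t=0.800: state=(2.037, 2.865)
t=1.000: state=(1.770, 3.169)
t=1.200: state=(1.498, 3.351)
t=1.400: state=(1.253, 3.394)
t=1.600: state=(1.051, 3.313)
t=1.800: state=(0.893, 3.139)
t=2.000: state=(0.776, 2.908)
t=2.200: state=(0.692, 2.650)
t=2.400: state=(0.634, 2.387)
t=2.600: state=(0.597, 2.133)
t=2.800: state=(0.577, 1.898)
t=3.000: state=(0.572, 1.685)
t=3.120: state=(0.574, 1.569)

(x, y) = (0.574, 1.569)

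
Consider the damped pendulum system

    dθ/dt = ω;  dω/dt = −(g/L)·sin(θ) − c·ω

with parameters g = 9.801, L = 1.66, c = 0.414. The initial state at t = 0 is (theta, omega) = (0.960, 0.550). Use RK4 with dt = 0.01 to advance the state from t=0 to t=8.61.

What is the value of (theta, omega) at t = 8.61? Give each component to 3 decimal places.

(theta, omega) = (0.047, -0.397)

t=0.000: state=(0.960, 0.550)
step 1 (dt=0.01): k1=(0.550, -5.064), k2=(0.525, -5.063), k3=(0.525, -5.063), k4=(0.499, -5.061); state += dt/6·(k1+2k2+2k3+k4)
t=0.010: state=(0.965, 0.499)
t=0.020: state=(0.970, 0.449)
t=0.030: state=(0.974, 0.398)
continuing one RK4 step at a time; state shown every 50 steps (Δt=0.5):
t=0.500: state=(0.649, -1.615)
t=1.000: state=(-0.302, -1.724)
t=1.500: state=(-0.737, 0.103)
t=2.000: state=(-0.279, 1.483)
t=2.500: state=(0.408, 0.944)
t=3.000: state=(0.502, -0.558)
t=3.500: state=(0.007, -1.160)
t=4.000: state=(-0.403, -0.310)
t=4.500: state=(-0.272, 0.735)
t=5.000: state=(0.150, 0.739)
t=5.500: state=(0.318, -0.118)
t=6.000: state=(0.085, -0.679)
t=6.500: state=(-0.203, -0.342)
t=7.000: state=(-0.200, 0.330)
t=7.500: state=(0.037, 0.492)
t=8.000: state=(0.186, 0.046)
t=8.500: state=(0.089, -0.370)
t=8.610: state=(0.047, -0.397)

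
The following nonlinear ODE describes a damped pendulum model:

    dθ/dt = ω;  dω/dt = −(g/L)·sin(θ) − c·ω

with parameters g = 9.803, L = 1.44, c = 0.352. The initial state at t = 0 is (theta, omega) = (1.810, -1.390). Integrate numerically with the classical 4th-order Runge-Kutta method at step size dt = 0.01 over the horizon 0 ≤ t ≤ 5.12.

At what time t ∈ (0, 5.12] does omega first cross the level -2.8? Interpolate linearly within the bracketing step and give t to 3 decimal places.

t = 0.235

t=0.000: state=(1.810, -1.390)
step 1 (dt=0.01): k1=(-1.390, -6.125), k2=(-1.421, -6.125), k3=(-1.421, -6.125), k4=(-1.451, -6.125); state += dt/6·(k1+2k2+2k3+k4)
t=0.010: state=(1.796, -1.451)
t=0.020: state=(1.781, -1.513)
t=0.030: state=(1.766, -1.574)
continuing one RK4 step at a time; state shown every 20 steps (Δt=0.2):
t=0.200: state=(1.410, -2.599)
t=0.230: state=(1.330, -2.771)
next step: t=0.240: state=(1.302, -2.827) — omega has crossed -2.8
linear interpolation between t=0.230 (-2.77098) and t=0.240 (-2.82700) → t≈0.235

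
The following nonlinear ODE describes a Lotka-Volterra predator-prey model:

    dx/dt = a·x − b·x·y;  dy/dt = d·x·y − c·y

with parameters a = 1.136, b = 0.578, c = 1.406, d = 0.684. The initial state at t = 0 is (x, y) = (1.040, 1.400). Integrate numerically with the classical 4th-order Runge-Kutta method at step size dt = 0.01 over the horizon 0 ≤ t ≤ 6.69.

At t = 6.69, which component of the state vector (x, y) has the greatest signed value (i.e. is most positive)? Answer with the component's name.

largest component: x

t=0.000: state=(1.040, 1.400)
step 1 (dt=0.01): k1=(0.340, -0.972), k2=(0.343, -0.967), k3=(0.343, -0.967), k4=(0.347, -0.963); state += dt/6·(k1+2k2+2k3+k4)
t=0.010: state=(1.043, 1.390)
t=0.020: state=(1.047, 1.381)
t=0.030: state=(1.051, 1.371)
continuing one RK4 step at a time; state shown every 25 steps (Δt=0.25):
t=0.250: state=(1.147, 1.187)
t=0.500: state=(1.299, 1.029)
t=0.750: state=(1.500, 0.919)
t=1.000: state=(1.754, 0.853)
t=1.250: state=(2.064, 0.831)
t=1.500: state=(2.429, 0.858)
t=1.750: state=(2.834, 0.947)
t=2.000: state=(3.246, 1.121)
t=2.250: state=(3.596, 1.418)
t=2.500: state=(3.773, 1.880)
t=2.750: state=(3.656, 2.508)
t=3.000: state=(3.216, 3.189)
t=3.250: state=(2.590, 3.690)
t=3.500: state=(1.988, 3.834)
t=3.750: state=(1.534, 3.638)
t=4.000: state=(1.238, 3.238)
t=4.250: state=(1.066, 2.770)
t=4.500: state=(0.981, 2.319)
t=4.750: state=(0.959, 1.925)
t=5.000: state=(0.989, 1.599)
t=5.250: state=(1.063, 1.340)
t=5.500: state=(1.181, 1.141)
t=5.750: state=(1.346, 0.996)
t=6.000: state=(1.560, 0.898)
t=6.250: state=(1.828, 0.843)
t=6.500: state=(2.152, 0.833)
t=6.690: state=(2.435, 0.859)
compare at T: x=2.435, y=0.859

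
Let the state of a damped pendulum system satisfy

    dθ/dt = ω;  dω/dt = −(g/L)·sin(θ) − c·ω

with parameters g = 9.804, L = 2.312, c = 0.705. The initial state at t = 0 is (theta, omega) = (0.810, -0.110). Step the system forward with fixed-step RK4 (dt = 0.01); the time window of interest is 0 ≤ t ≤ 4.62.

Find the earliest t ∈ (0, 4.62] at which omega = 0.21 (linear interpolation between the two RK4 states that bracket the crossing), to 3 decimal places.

t = 1.678

t=0.000: state=(0.810, -0.110)
step 1 (dt=0.01): k1=(-0.110, -2.994), k2=(-0.125, -2.982), k3=(-0.125, -2.981), k4=(-0.140, -2.969); state += dt/6·(k1+2k2+2k3+k4)
t=0.010: state=(0.809, -0.140)
t=0.020: state=(0.807, -0.169)
t=0.030: state=(0.805, -0.199)
continuing one RK4 step at a time; state shown every 20 steps (Δt=0.2):
t=0.200: state=(0.732, -0.651)
t=0.400: state=(0.559, -1.044)
t=0.600: state=(0.327, -1.245)
t=0.800: state=(0.075, -1.237)
t=1.000: state=(-0.155, -1.038)
t=1.200: state=(-0.331, -0.706)
t=1.400: state=(-0.433, -0.312)
t=1.600: state=(-0.456, 0.074)
t=1.670: state=(-0.447, 0.197)
next step: t=1.680: state=(-0.445, 0.214) — omega has crossed 0.21
linear interpolation between t=1.670 (0.19678) and t=1.680 (0.21362) → t≈1.678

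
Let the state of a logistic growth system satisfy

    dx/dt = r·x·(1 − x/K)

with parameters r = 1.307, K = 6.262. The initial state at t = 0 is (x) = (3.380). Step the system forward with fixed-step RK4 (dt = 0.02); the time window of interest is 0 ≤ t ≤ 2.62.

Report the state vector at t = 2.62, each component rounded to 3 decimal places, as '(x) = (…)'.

t=0.000: state=(3.380)
step 1 (dt=0.02): k1=(2.033), k2=(2.031), k3=(2.031), k4=(2.029); state += dt/6·(k1+2k2+2k3+k4)
t=0.020: state=(3.421)
t=0.040: state=(3.461)
t=0.060: state=(3.502)
continuing one RK4 step at a time; state shown every 5 steps (Δt=0.1):
t=0.100: state=(3.582)
t=0.200: state=(3.780)
t=0.300: state=(3.973)
t=0.400: state=(4.159)
t=0.500: state=(4.338)
t=0.600: state=(4.508)
t=0.700: state=(4.668)
t=0.800: state=(4.818)
t=0.900: state=(4.958)
t=1.000: state=(5.088)
t=1.100: state=(5.208)
t=1.200: state=(5.317)
t=1.300: state=(5.417)
t=1.400: state=(5.508)
t=1.500: state=(5.591)
t=1.600: state=(5.665)
t=1.700: state=(5.732)
t=1.800: state=(5.792)
t=1.900: state=(5.846)
t=2.000: state=(5.894)
t=2.100: state=(5.937)
t=2.200: state=(5.975)
t=2.300: state=(6.008)
t=2.400: state=(6.038)
t=2.500: state=(6.065)
t=2.600: state=(6.088)
t=2.620: state=(6.093)

(x) = (6.093)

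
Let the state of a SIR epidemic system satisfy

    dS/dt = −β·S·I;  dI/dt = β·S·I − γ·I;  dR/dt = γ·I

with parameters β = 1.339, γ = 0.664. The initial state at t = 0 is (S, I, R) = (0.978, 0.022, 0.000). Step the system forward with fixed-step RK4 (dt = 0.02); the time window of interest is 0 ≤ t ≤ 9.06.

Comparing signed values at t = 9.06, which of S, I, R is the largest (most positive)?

largest component: R

t=0.000: state=(0.978, 0.022, 0.000)
step 1 (dt=0.02): k1=(-0.029, 0.014, 0.015), k2=(-0.029, 0.014, 0.015), k3=(-0.029, 0.014, 0.015), k4=(-0.029, 0.014, 0.015); state += dt/6·(k1+2k2+2k3+k4)
t=0.020: state=(0.977, 0.022, 0.000)
t=0.040: state=(0.977, 0.023, 0.001)
t=0.060: state=(0.976, 0.023, 0.001)
continuing one RK4 step at a time; state shown every 25 steps (Δt=0.5):
t=0.500: state=(0.961, 0.030, 0.009)
t=1.000: state=(0.939, 0.041, 0.020)
t=1.500: state=(0.909, 0.055, 0.036)
t=2.000: state=(0.872, 0.071, 0.057)
t=2.500: state=(0.826, 0.090, 0.084)
t=3.000: state=(0.773, 0.111, 0.117)
t=3.500: state=(0.713, 0.130, 0.157)
t=4.000: state=(0.649, 0.148, 0.203)
t=4.500: state=(0.585, 0.160, 0.254)
t=5.000: state=(0.525, 0.167, 0.309)
t=5.500: state=(0.469, 0.167, 0.364)
t=6.000: state=(0.420, 0.161, 0.419)
t=6.500: state=(0.379, 0.151, 0.471)
t=7.000: state=(0.344, 0.138, 0.519)
t=7.500: state=(0.315, 0.123, 0.562)
t=8.000: state=(0.291, 0.108, 0.600)
t=8.500: state=(0.272, 0.094, 0.634)
t=9.000: state=(0.257, 0.080, 0.663)
t=9.060: state=(0.255, 0.079, 0.666)
compare at T: S=0.255, I=0.079, R=0.666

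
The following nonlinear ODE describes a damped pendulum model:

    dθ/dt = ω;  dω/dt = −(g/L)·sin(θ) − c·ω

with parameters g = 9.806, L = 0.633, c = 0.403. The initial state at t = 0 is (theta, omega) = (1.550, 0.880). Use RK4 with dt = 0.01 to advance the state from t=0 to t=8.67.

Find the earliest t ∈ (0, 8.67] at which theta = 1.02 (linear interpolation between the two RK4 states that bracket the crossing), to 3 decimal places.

t=0.000: state=(1.550, 0.880)
step 1 (dt=0.01): k1=(0.880, -15.843), k2=(0.801, -15.812), k3=(0.801, -15.812), k4=(0.722, -15.781); state += dt/6·(k1+2k2+2k3+k4)
t=0.010: state=(1.558, 0.722)
t=0.020: state=(1.564, 0.564)
t=0.030: state=(1.569, 0.408)
t=0.330: state=(1.020, -3.890)
next step: t=0.340: state=(0.981, -4.005) — theta has crossed 1.02
linear interpolation between t=0.330 (1.02042) and t=0.340 (0.98094) → t≈0.330

t = 0.330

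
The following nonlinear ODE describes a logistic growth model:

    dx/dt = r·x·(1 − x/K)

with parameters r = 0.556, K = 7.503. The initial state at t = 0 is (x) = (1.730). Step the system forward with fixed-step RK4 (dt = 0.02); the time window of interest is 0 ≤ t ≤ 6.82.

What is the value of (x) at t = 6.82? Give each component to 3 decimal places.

t=0.000: state=(1.730)
step 1 (dt=0.02): k1=(0.740), k2=(0.742), k3=(0.742), k4=(0.745); state += dt/6·(k1+2k2+2k3+k4)
t=0.020: state=(1.745)
t=0.040: state=(1.760)
t=0.060: state=(1.775)
continuing one RK4 step at a time; state shown every 25 steps (Δt=0.5):
t=0.500: state=(2.127)
t=1.000: state=(2.575)
t=1.500: state=(3.063)
t=2.000: state=(3.577)
t=2.500: state=(4.097)
t=3.000: state=(4.605)
t=3.500: state=(5.081)
t=4.000: state=(5.513)
t=4.500: state=(5.892)
t=5.000: state=(6.216)
t=5.500: state=(6.486)
t=6.000: state=(6.707)
t=6.500: state=(6.884)
t=6.820: state=(6.978)

(x) = (6.978)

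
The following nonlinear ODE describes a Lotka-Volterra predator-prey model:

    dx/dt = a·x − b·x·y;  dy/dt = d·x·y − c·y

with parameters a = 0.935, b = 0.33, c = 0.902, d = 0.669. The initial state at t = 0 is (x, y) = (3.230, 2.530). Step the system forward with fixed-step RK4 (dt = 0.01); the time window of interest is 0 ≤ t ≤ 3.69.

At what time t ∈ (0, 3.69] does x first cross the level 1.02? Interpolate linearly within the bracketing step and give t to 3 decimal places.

t = 1.453

t=0.000: state=(3.230, 2.530)
step 1 (dt=0.01): k1=(0.323, 3.185), k2=(0.307, 3.208), k3=(0.306, 3.208), k4=(0.289, 3.231); state += dt/6·(k1+2k2+2k3+k4)
t=0.010: state=(3.233, 2.562)
t=0.020: state=(3.236, 2.595)
t=0.030: state=(3.238, 2.628)
continuing one RK4 step at a time; state shown every 20 steps (Δt=0.2):
t=0.200: state=(3.220, 3.258)
t=0.400: state=(3.043, 4.144)
t=0.600: state=(2.705, 5.090)
t=0.800: state=(2.264, 5.930)
t=1.000: state=(1.808, 6.500)
t=1.200: state=(1.406, 6.724)
t=1.400: state=(1.090, 6.627)
t=1.450: state=(1.024, 6.563)
next step: t=1.460: state=(1.012, 6.549) — x has crossed 1.02
linear interpolation between t=1.450 (1.02404) and t=1.460 (1.01154) → t≈1.453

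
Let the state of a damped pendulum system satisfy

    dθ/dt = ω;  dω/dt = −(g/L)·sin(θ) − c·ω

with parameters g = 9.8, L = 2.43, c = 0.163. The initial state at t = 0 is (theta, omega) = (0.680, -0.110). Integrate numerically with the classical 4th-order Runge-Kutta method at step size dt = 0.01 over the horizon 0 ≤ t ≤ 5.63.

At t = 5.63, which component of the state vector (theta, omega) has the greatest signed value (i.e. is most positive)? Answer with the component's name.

largest component: omega

t=0.000: state=(0.680, -0.110)
step 1 (dt=0.01): k1=(-0.110, -2.518), k2=(-0.123, -2.514), k3=(-0.123, -2.514), k4=(-0.135, -2.510); state += dt/6·(k1+2k2+2k3+k4)
t=0.010: state=(0.679, -0.135)
t=0.020: state=(0.677, -0.160)
t=0.030: state=(0.676, -0.185)
continuing one RK4 step at a time; state shown every 20 steps (Δt=0.2):
t=0.200: state=(0.609, -0.588)
t=0.400: state=(0.451, -0.974)
t=0.600: state=(0.230, -1.210)
t=0.800: state=(-0.020, -1.254)
t=1.000: state=(-0.259, -1.101)
t=1.200: state=(-0.450, -0.787)
t=1.400: state=(-0.567, -0.370)
t=1.600: state=(-0.595, 0.082)
t=1.800: state=(-0.535, 0.509)
t=2.000: state=(-0.397, 0.853)
t=2.200: state=(-0.203, 1.062)
t=2.400: state=(0.016, 1.102)
t=2.600: state=(0.226, 0.969)
t=2.800: state=(0.394, 0.692)
t=3.000: state=(0.497, 0.323)
t=3.200: state=(0.521, -0.078)
t=3.400: state=(0.467, -0.457)
t=3.600: state=(0.344, -0.758)
t=3.800: state=(0.172, -0.938)
t=4.000: state=(-0.021, -0.967)
t=4.200: state=(-0.205, -0.845)
t=4.400: state=(-0.351, -0.597)
t=4.600: state=(-0.438, -0.269)
t=4.800: state=(-0.456, 0.087)
t=5.000: state=(-0.405, 0.420)
t=5.200: state=(-0.293, 0.681)
t=5.400: state=(-0.140, 0.831)
t=5.600: state=(0.030, 0.848)
t=5.630: state=(0.055, 0.838)
compare at T: theta=0.055, omega=0.838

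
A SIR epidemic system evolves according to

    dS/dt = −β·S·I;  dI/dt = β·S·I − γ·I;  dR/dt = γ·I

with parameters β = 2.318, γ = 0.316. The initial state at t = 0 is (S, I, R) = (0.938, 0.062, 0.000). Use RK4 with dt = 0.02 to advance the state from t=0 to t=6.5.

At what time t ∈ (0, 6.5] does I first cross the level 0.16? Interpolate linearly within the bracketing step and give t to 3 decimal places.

t=0.000: state=(0.938, 0.062, 0.000)
step 1 (dt=0.02): k1=(-0.135, 0.115, 0.020), k2=(-0.137, 0.117, 0.020), k3=(-0.137, 0.117, 0.020), k4=(-0.139, 0.119, 0.020); state += dt/6·(k1+2k2+2k3+k4)
t=0.020: state=(0.935, 0.064, 0.000)
t=0.040: state=(0.932, 0.067, 0.001)
t=0.060: state=(0.929, 0.069, 0.001)
continuing one RK4 step at a time; state shown every 25 steps (Δt=0.5):
t=0.500: state=(0.835, 0.149, 0.016)
t=0.540: state=(0.823, 0.159, 0.018)
next step: t=0.560: state=(0.817, 0.164, 0.019) — I has crossed 0.16
linear interpolation between t=0.540 (0.15892) and t=0.560 (0.16404) → t≈0.544

t = 0.544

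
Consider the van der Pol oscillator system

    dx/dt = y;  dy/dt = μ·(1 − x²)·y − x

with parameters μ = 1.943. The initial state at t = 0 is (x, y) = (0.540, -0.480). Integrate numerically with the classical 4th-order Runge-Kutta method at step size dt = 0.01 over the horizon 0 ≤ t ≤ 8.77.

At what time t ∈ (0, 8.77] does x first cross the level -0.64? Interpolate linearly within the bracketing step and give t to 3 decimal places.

t = 0.869

t=0.000: state=(0.540, -0.480)
step 1 (dt=0.01): k1=(-0.480, -1.201), k2=(-0.486, -1.209), k3=(-0.486, -1.209), k4=(-0.492, -1.217); state += dt/6·(k1+2k2+2k3+k4)
t=0.010: state=(0.535, -0.492)
t=0.020: state=(0.530, -0.504)
t=0.030: state=(0.525, -0.517)
continuing one RK4 step at a time; state shown every 50 steps (Δt=0.5):
t=0.500: state=(0.101, -1.412)
t=0.860: state=(-0.617, -2.573)
next step: t=0.870: state=(-0.643, -2.597) — x has crossed -0.64
linear interpolation between t=0.860 (-0.61666) and t=0.870 (-0.64251) → t≈0.869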